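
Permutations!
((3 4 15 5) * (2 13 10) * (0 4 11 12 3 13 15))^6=(2 15 5 13 10)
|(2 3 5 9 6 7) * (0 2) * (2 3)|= 6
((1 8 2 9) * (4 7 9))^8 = ((1 8 2 4 7 9))^8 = (1 2 7)(4 9 8)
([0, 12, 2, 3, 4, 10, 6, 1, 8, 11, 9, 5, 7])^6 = [0, 1, 2, 3, 4, 9, 6, 7, 8, 5, 11, 10, 12]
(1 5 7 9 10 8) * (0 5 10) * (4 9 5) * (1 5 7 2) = (0 4 9)(1 10 8 5 2) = [4, 10, 1, 3, 9, 2, 6, 7, 5, 0, 8]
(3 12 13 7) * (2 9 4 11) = (2 9 4 11)(3 12 13 7) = [0, 1, 9, 12, 11, 5, 6, 3, 8, 4, 10, 2, 13, 7]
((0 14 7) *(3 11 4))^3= (14)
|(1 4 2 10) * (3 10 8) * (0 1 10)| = 6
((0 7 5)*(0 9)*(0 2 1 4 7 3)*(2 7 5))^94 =(1 7 5)(2 9 4)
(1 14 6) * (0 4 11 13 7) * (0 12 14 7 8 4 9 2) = (0 9 2)(1 7 12 14 6)(4 11 13 8) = [9, 7, 0, 3, 11, 5, 1, 12, 4, 2, 10, 13, 14, 8, 6]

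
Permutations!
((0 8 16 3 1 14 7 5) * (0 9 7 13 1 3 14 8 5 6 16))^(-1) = ((0 5 9 7 6 16 14 13 1 8))^(-1) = (0 8 1 13 14 16 6 7 9 5)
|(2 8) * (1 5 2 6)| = |(1 5 2 8 6)| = 5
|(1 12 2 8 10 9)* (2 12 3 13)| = 7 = |(1 3 13 2 8 10 9)|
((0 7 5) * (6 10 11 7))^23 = (0 5 7 11 10 6)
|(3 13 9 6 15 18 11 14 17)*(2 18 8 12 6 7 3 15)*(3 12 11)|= 40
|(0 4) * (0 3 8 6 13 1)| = |(0 4 3 8 6 13 1)| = 7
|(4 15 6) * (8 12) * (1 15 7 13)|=|(1 15 6 4 7 13)(8 12)|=6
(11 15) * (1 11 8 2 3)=(1 11 15 8 2 3)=[0, 11, 3, 1, 4, 5, 6, 7, 2, 9, 10, 15, 12, 13, 14, 8]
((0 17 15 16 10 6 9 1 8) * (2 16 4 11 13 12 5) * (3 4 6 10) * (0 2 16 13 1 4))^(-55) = (0 4 13)(1 5 15)(2 3 9)(6 8 16)(11 12 17)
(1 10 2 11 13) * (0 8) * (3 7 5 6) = (0 8)(1 10 2 11 13)(3 7 5 6) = [8, 10, 11, 7, 4, 6, 3, 5, 0, 9, 2, 13, 12, 1]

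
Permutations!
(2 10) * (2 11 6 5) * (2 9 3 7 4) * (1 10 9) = (1 10 11 6 5)(2 9 3 7 4) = [0, 10, 9, 7, 2, 1, 5, 4, 8, 3, 11, 6]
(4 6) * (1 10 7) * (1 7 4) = [0, 10, 2, 3, 6, 5, 1, 7, 8, 9, 4] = (1 10 4 6)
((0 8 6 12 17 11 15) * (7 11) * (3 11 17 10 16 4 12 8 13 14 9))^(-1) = (0 15 11 3 9 14 13)(4 16 10 12)(6 8)(7 17)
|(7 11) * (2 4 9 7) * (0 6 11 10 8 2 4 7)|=20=|(0 6 11 4 9)(2 7 10 8)|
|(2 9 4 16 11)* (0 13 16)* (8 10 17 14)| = 28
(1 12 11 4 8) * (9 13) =[0, 12, 2, 3, 8, 5, 6, 7, 1, 13, 10, 4, 11, 9] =(1 12 11 4 8)(9 13)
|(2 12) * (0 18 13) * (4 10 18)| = |(0 4 10 18 13)(2 12)| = 10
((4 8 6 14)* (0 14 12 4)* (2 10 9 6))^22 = ((0 14)(2 10 9 6 12 4 8))^22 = (14)(2 10 9 6 12 4 8)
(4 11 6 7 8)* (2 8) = (2 8 4 11 6 7) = [0, 1, 8, 3, 11, 5, 7, 2, 4, 9, 10, 6]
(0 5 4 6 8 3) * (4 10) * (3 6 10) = (0 5 3)(4 10)(6 8) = [5, 1, 2, 0, 10, 3, 8, 7, 6, 9, 4]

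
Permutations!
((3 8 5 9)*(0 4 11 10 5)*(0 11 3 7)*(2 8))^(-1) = ((0 4 3 2 8 11 10 5 9 7))^(-1) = (0 7 9 5 10 11 8 2 3 4)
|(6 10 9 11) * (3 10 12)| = |(3 10 9 11 6 12)| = 6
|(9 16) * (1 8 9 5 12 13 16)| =|(1 8 9)(5 12 13 16)| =12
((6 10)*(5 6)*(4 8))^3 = (10)(4 8)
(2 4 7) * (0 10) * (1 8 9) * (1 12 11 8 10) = [1, 10, 4, 3, 7, 5, 6, 2, 9, 12, 0, 8, 11] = (0 1 10)(2 4 7)(8 9 12 11)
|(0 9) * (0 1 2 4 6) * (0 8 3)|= |(0 9 1 2 4 6 8 3)|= 8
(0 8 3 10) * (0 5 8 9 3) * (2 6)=[9, 1, 6, 10, 4, 8, 2, 7, 0, 3, 5]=(0 9 3 10 5 8)(2 6)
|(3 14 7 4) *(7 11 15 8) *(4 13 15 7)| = 8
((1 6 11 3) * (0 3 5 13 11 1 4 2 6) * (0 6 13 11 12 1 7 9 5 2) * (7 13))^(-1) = ((0 3 4)(1 6 13 12)(2 7 9 5 11))^(-1) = (0 4 3)(1 12 13 6)(2 11 5 9 7)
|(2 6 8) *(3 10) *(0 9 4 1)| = 12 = |(0 9 4 1)(2 6 8)(3 10)|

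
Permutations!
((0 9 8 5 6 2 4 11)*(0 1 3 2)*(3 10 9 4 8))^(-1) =(0 6 5 8 2 3 9 10 1 11 4)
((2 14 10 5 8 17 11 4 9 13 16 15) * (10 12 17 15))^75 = ((2 14 12 17 11 4 9 13 16 10 5 8 15))^75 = (2 5 13 11 14 8 16 4 12 15 10 9 17)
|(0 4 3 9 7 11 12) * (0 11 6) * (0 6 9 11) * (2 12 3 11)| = 6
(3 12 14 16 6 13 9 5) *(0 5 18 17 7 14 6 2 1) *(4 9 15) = (0 5 3 12 6 13 15 4 9 18 17 7 14 16 2 1) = [5, 0, 1, 12, 9, 3, 13, 14, 8, 18, 10, 11, 6, 15, 16, 4, 2, 7, 17]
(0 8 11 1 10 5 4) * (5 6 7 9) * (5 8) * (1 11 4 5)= (11)(0 1 10 6 7 9 8 4)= [1, 10, 2, 3, 0, 5, 7, 9, 4, 8, 6, 11]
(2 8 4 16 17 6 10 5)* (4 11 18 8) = (2 4 16 17 6 10 5)(8 11 18) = [0, 1, 4, 3, 16, 2, 10, 7, 11, 9, 5, 18, 12, 13, 14, 15, 17, 6, 8]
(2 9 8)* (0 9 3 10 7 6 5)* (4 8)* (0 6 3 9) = [0, 1, 9, 10, 8, 6, 5, 3, 2, 4, 7] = (2 9 4 8)(3 10 7)(5 6)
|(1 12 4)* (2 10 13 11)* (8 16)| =12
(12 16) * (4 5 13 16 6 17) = (4 5 13 16 12 6 17) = [0, 1, 2, 3, 5, 13, 17, 7, 8, 9, 10, 11, 6, 16, 14, 15, 12, 4]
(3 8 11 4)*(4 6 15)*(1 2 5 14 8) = (1 2 5 14 8 11 6 15 4 3) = [0, 2, 5, 1, 3, 14, 15, 7, 11, 9, 10, 6, 12, 13, 8, 4]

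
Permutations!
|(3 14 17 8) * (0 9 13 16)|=4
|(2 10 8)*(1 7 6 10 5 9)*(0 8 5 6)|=9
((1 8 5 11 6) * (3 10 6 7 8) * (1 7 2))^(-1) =(1 2 11 5 8 7 6 10 3)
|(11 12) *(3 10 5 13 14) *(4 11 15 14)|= 9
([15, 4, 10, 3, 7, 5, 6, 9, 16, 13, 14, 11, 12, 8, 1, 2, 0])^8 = [9, 15, 8, 3, 2, 5, 6, 10, 4, 14, 16, 11, 12, 1, 0, 13, 7]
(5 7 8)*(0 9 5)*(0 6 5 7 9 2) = (0 2)(5 9 7 8 6) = [2, 1, 0, 3, 4, 9, 5, 8, 6, 7]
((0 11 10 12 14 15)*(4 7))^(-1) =((0 11 10 12 14 15)(4 7))^(-1) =(0 15 14 12 10 11)(4 7)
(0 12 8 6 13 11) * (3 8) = (0 12 3 8 6 13 11) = [12, 1, 2, 8, 4, 5, 13, 7, 6, 9, 10, 0, 3, 11]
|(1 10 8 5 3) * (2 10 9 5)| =|(1 9 5 3)(2 10 8)| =12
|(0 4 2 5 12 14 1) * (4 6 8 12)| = 6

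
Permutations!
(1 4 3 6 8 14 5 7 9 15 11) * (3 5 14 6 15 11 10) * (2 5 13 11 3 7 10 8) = [0, 4, 5, 15, 13, 10, 2, 9, 6, 3, 7, 1, 12, 11, 14, 8] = (1 4 13 11)(2 5 10 7 9 3 15 8 6)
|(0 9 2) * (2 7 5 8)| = |(0 9 7 5 8 2)| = 6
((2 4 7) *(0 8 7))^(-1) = (0 4 2 7 8) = ((0 8 7 2 4))^(-1)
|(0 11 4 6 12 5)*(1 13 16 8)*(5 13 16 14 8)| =11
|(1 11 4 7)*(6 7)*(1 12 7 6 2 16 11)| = 4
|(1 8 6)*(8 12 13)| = |(1 12 13 8 6)| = 5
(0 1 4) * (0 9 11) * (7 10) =(0 1 4 9 11)(7 10) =[1, 4, 2, 3, 9, 5, 6, 10, 8, 11, 7, 0]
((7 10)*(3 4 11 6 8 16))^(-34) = (3 11 8)(4 6 16)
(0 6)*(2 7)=(0 6)(2 7)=[6, 1, 7, 3, 4, 5, 0, 2]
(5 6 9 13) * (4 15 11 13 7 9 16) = (4 15 11 13 5 6 16)(7 9) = [0, 1, 2, 3, 15, 6, 16, 9, 8, 7, 10, 13, 12, 5, 14, 11, 4]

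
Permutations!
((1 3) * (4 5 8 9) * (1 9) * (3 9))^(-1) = ((1 9 4 5 8))^(-1) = (1 8 5 4 9)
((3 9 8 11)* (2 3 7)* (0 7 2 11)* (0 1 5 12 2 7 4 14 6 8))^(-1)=((0 4 14 6 8 1 5 12 2 3 9)(7 11))^(-1)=(0 9 3 2 12 5 1 8 6 14 4)(7 11)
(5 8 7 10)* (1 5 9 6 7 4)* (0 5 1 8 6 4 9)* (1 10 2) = (0 5 6 7 2 1 10)(4 8 9) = [5, 10, 1, 3, 8, 6, 7, 2, 9, 4, 0]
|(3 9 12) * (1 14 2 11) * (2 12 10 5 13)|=|(1 14 12 3 9 10 5 13 2 11)|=10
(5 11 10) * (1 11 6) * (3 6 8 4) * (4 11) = [0, 4, 2, 6, 3, 8, 1, 7, 11, 9, 5, 10] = (1 4 3 6)(5 8 11 10)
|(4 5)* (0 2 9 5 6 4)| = 4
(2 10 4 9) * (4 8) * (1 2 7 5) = (1 2 10 8 4 9 7 5) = [0, 2, 10, 3, 9, 1, 6, 5, 4, 7, 8]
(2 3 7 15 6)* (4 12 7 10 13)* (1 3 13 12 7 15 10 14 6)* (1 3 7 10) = (1 7)(2 13 4 10 12 15 3 14 6) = [0, 7, 13, 14, 10, 5, 2, 1, 8, 9, 12, 11, 15, 4, 6, 3]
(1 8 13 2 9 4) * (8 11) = (1 11 8 13 2 9 4) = [0, 11, 9, 3, 1, 5, 6, 7, 13, 4, 10, 8, 12, 2]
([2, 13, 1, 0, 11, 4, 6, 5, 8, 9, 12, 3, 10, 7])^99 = [0, 1, 2, 3, 4, 5, 6, 7, 8, 9, 12, 11, 10, 13]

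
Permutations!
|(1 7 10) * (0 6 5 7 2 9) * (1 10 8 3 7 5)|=15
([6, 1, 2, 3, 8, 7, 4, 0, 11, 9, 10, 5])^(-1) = [7, 1, 2, 3, 6, 11, 0, 5, 4, 9, 10, 8]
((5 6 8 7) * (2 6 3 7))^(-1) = (2 8 6)(3 5 7)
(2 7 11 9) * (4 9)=(2 7 11 4 9)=[0, 1, 7, 3, 9, 5, 6, 11, 8, 2, 10, 4]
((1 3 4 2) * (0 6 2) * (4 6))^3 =((0 4)(1 3 6 2))^3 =(0 4)(1 2 6 3)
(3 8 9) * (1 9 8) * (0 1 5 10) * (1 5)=(0 5 10)(1 9 3)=[5, 9, 2, 1, 4, 10, 6, 7, 8, 3, 0]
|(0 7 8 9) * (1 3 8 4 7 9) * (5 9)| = |(0 5 9)(1 3 8)(4 7)| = 6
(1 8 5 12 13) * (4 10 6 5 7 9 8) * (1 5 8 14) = (1 4 10 6 8 7 9 14)(5 12 13) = [0, 4, 2, 3, 10, 12, 8, 9, 7, 14, 6, 11, 13, 5, 1]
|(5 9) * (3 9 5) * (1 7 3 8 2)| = 6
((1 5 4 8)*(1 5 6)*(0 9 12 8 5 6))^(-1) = (0 1 6 8 12 9)(4 5)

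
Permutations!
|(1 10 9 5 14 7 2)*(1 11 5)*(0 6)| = 30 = |(0 6)(1 10 9)(2 11 5 14 7)|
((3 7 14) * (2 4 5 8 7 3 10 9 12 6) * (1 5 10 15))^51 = (1 7)(2 9)(4 12)(5 14)(6 10)(8 15)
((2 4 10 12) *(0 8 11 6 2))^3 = ((0 8 11 6 2 4 10 12))^3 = (0 6 10 8 2 12 11 4)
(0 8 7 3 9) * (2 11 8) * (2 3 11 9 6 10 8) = (0 3 6 10 8 7 11 2 9) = [3, 1, 9, 6, 4, 5, 10, 11, 7, 0, 8, 2]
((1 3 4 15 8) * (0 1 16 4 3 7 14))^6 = ((0 1 7 14)(4 15 8 16))^6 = (0 7)(1 14)(4 8)(15 16)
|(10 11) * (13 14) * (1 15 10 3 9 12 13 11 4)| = 12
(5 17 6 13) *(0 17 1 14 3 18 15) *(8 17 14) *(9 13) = [14, 8, 2, 18, 4, 1, 9, 7, 17, 13, 10, 11, 12, 5, 3, 0, 16, 6, 15] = (0 14 3 18 15)(1 8 17 6 9 13 5)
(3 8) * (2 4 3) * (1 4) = (1 4 3 8 2) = [0, 4, 1, 8, 3, 5, 6, 7, 2]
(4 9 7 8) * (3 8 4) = [0, 1, 2, 8, 9, 5, 6, 4, 3, 7] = (3 8)(4 9 7)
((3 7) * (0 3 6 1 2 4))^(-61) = ((0 3 7 6 1 2 4))^(-61) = (0 7 1 4 3 6 2)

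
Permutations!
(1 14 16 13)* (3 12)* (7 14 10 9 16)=[0, 10, 2, 12, 4, 5, 6, 14, 8, 16, 9, 11, 3, 1, 7, 15, 13]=(1 10 9 16 13)(3 12)(7 14)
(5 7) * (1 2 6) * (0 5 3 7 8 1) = [5, 2, 6, 7, 4, 8, 0, 3, 1] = (0 5 8 1 2 6)(3 7)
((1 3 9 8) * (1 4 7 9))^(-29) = (1 3)(4 8 9 7)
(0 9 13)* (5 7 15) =(0 9 13)(5 7 15) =[9, 1, 2, 3, 4, 7, 6, 15, 8, 13, 10, 11, 12, 0, 14, 5]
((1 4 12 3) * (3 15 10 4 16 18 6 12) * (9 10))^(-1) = (1 3 4 10 9 15 12 6 18 16)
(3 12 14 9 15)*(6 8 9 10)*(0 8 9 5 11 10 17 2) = (0 8 5 11 10 6 9 15 3 12 14 17 2) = [8, 1, 0, 12, 4, 11, 9, 7, 5, 15, 6, 10, 14, 13, 17, 3, 16, 2]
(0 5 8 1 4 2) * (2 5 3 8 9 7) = (0 3 8 1 4 5 9 7 2) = [3, 4, 0, 8, 5, 9, 6, 2, 1, 7]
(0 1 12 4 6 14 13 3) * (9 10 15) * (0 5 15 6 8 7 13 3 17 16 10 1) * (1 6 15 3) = [0, 12, 2, 5, 8, 3, 14, 13, 7, 6, 15, 11, 4, 17, 1, 9, 10, 16] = (1 12 4 8 7 13 17 16 10 15 9 6 14)(3 5)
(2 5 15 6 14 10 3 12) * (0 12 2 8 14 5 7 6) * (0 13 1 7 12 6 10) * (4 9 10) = [6, 7, 12, 2, 9, 15, 5, 4, 14, 10, 3, 11, 8, 1, 0, 13] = (0 6 5 15 13 1 7 4 9 10 3 2 12 8 14)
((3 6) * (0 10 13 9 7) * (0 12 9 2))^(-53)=((0 10 13 2)(3 6)(7 12 9))^(-53)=(0 2 13 10)(3 6)(7 12 9)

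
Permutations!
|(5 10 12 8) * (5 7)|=5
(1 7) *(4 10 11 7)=(1 4 10 11 7)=[0, 4, 2, 3, 10, 5, 6, 1, 8, 9, 11, 7]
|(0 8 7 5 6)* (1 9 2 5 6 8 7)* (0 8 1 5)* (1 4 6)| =|(0 7 1 9 2)(4 6 8 5)| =20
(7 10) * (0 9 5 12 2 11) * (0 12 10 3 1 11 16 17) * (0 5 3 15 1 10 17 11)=(0 9 3 10 7 15 1)(2 16 11 12)(5 17)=[9, 0, 16, 10, 4, 17, 6, 15, 8, 3, 7, 12, 2, 13, 14, 1, 11, 5]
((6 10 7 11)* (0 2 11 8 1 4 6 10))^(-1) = ((0 2 11 10 7 8 1 4 6))^(-1) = (0 6 4 1 8 7 10 11 2)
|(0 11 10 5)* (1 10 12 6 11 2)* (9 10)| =6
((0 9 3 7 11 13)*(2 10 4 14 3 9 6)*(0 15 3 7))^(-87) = ((0 6 2 10 4 14 7 11 13 15 3))^(-87) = (0 6 2 10 4 14 7 11 13 15 3)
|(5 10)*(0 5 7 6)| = 5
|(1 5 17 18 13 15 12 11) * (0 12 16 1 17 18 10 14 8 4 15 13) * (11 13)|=14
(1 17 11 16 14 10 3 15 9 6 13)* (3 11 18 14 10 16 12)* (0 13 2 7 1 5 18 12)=(0 13 5 18 14 16 10 11)(1 17 12 3 15 9 6 2 7)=[13, 17, 7, 15, 4, 18, 2, 1, 8, 6, 11, 0, 3, 5, 16, 9, 10, 12, 14]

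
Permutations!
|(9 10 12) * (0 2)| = 6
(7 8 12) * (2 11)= (2 11)(7 8 12)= [0, 1, 11, 3, 4, 5, 6, 8, 12, 9, 10, 2, 7]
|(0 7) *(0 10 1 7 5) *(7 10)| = |(0 5)(1 10)| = 2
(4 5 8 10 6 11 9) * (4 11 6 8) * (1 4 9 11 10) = (11)(1 4 5 9 10 8) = [0, 4, 2, 3, 5, 9, 6, 7, 1, 10, 8, 11]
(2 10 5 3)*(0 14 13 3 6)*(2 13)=(0 14 2 10 5 6)(3 13)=[14, 1, 10, 13, 4, 6, 0, 7, 8, 9, 5, 11, 12, 3, 2]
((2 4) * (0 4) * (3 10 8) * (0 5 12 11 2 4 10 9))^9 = ((0 10 8 3 9)(2 5 12 11))^9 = (0 9 3 8 10)(2 5 12 11)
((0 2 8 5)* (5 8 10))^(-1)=((0 2 10 5))^(-1)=(0 5 10 2)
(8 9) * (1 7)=(1 7)(8 9)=[0, 7, 2, 3, 4, 5, 6, 1, 9, 8]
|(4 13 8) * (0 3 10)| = 3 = |(0 3 10)(4 13 8)|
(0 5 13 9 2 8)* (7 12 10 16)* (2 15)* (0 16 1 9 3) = (0 5 13 3)(1 9 15 2 8 16 7 12 10) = [5, 9, 8, 0, 4, 13, 6, 12, 16, 15, 1, 11, 10, 3, 14, 2, 7]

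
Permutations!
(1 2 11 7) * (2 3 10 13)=(1 3 10 13 2 11 7)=[0, 3, 11, 10, 4, 5, 6, 1, 8, 9, 13, 7, 12, 2]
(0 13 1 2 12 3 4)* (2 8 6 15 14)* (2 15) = (0 13 1 8 6 2 12 3 4)(14 15) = [13, 8, 12, 4, 0, 5, 2, 7, 6, 9, 10, 11, 3, 1, 15, 14]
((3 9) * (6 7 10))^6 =((3 9)(6 7 10))^6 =(10)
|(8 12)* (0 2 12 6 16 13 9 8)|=|(0 2 12)(6 16 13 9 8)|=15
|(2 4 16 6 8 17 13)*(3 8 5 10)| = |(2 4 16 6 5 10 3 8 17 13)| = 10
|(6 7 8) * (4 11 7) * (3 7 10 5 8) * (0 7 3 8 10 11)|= 10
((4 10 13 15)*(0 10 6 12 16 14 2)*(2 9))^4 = (0 4 14 10 6 9 13 12 2 15 16)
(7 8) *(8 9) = [0, 1, 2, 3, 4, 5, 6, 9, 7, 8] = (7 9 8)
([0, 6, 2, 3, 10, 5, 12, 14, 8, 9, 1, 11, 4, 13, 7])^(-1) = [0, 10, 2, 3, 12, 5, 1, 14, 8, 9, 4, 11, 6, 13, 7]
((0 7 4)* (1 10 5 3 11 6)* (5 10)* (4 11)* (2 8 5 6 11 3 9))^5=(11)(0 7 3 4)(1 6)(2 8 5 9)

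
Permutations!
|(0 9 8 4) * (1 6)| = 4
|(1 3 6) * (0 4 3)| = |(0 4 3 6 1)| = 5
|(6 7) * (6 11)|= 3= |(6 7 11)|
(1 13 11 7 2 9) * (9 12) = (1 13 11 7 2 12 9) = [0, 13, 12, 3, 4, 5, 6, 2, 8, 1, 10, 7, 9, 11]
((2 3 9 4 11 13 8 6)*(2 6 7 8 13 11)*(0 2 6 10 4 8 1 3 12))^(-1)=(13)(0 12 2)(1 7 8 9 3)(4 10 6)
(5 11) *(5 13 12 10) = [0, 1, 2, 3, 4, 11, 6, 7, 8, 9, 5, 13, 10, 12] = (5 11 13 12 10)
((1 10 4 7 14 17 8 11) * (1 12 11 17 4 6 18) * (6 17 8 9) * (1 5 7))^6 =(1 5 17 14 6)(4 18 10 7 9) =((1 10 17 9 6 18 5 7 14 4)(11 12))^6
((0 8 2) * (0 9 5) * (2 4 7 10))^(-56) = (10)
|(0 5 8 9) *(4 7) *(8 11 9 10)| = |(0 5 11 9)(4 7)(8 10)| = 4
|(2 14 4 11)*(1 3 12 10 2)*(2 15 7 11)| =21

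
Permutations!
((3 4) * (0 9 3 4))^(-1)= (0 3 9)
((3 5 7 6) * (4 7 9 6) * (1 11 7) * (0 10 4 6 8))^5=(0 7 8 11 9 1 5 4 3 10 6)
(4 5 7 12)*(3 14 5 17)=[0, 1, 2, 14, 17, 7, 6, 12, 8, 9, 10, 11, 4, 13, 5, 15, 16, 3]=(3 14 5 7 12 4 17)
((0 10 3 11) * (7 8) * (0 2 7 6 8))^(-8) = (0 2 3)(7 11 10)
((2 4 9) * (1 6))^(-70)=((1 6)(2 4 9))^(-70)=(2 9 4)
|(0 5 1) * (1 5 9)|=|(0 9 1)|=3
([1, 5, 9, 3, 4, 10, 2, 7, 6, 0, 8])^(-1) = [9, 0, 6, 3, 4, 1, 8, 7, 10, 2, 5]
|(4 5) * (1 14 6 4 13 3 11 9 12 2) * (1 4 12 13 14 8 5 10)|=36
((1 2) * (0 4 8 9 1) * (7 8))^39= (0 9 4 1 7 2 8)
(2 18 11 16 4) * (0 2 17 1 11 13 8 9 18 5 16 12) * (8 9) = (0 2 5 16 4 17 1 11 12)(9 18 13) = [2, 11, 5, 3, 17, 16, 6, 7, 8, 18, 10, 12, 0, 9, 14, 15, 4, 1, 13]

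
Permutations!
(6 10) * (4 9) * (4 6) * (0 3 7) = (0 3 7)(4 9 6 10) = [3, 1, 2, 7, 9, 5, 10, 0, 8, 6, 4]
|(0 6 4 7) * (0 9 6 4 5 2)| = |(0 4 7 9 6 5 2)| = 7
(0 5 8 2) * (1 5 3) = (0 3 1 5 8 2) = [3, 5, 0, 1, 4, 8, 6, 7, 2]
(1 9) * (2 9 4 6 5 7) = (1 4 6 5 7 2 9) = [0, 4, 9, 3, 6, 7, 5, 2, 8, 1]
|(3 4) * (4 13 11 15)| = |(3 13 11 15 4)| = 5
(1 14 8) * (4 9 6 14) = [0, 4, 2, 3, 9, 5, 14, 7, 1, 6, 10, 11, 12, 13, 8] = (1 4 9 6 14 8)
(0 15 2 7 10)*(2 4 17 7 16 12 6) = [15, 1, 16, 3, 17, 5, 2, 10, 8, 9, 0, 11, 6, 13, 14, 4, 12, 7] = (0 15 4 17 7 10)(2 16 12 6)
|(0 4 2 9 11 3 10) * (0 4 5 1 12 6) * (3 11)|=|(0 5 1 12 6)(2 9 3 10 4)|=5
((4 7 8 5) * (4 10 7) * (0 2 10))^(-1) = (0 5 8 7 10 2)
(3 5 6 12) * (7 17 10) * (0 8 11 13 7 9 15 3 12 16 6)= (0 8 11 13 7 17 10 9 15 3 5)(6 16)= [8, 1, 2, 5, 4, 0, 16, 17, 11, 15, 9, 13, 12, 7, 14, 3, 6, 10]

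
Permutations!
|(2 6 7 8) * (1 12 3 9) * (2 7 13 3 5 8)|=10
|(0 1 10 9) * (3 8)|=4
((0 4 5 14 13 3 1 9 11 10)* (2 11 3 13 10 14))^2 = (0 5 11 10 4 2 14)(1 3 9) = ((0 4 5 2 11 14 10)(1 9 3))^2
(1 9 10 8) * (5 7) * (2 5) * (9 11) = (1 11 9 10 8)(2 5 7) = [0, 11, 5, 3, 4, 7, 6, 2, 1, 10, 8, 9]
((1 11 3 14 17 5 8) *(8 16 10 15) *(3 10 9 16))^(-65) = (3 5 17 14)(9 16)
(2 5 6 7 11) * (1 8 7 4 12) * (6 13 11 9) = (1 8 7 9 6 4 12)(2 5 13 11) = [0, 8, 5, 3, 12, 13, 4, 9, 7, 6, 10, 2, 1, 11]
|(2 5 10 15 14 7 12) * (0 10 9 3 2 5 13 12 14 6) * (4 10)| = 30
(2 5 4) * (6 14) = (2 5 4)(6 14) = [0, 1, 5, 3, 2, 4, 14, 7, 8, 9, 10, 11, 12, 13, 6]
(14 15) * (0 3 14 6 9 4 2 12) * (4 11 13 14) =[3, 1, 12, 4, 2, 5, 9, 7, 8, 11, 10, 13, 0, 14, 15, 6] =(0 3 4 2 12)(6 9 11 13 14 15)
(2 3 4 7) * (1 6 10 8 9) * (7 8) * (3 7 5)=(1 6 10 5 3 4 8 9)(2 7)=[0, 6, 7, 4, 8, 3, 10, 2, 9, 1, 5]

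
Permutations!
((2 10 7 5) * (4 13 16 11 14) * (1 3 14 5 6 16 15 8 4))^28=(16)(1 3 14)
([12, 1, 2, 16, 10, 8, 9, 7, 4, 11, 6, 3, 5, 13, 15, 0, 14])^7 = [9, 1, 2, 8, 14, 3, 0, 7, 16, 12, 15, 5, 11, 13, 10, 6, 4]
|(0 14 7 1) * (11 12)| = |(0 14 7 1)(11 12)| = 4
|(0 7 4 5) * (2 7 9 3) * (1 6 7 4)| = 6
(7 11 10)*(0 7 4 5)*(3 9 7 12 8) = (0 12 8 3 9 7 11 10 4 5) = [12, 1, 2, 9, 5, 0, 6, 11, 3, 7, 4, 10, 8]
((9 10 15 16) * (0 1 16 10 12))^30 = (16)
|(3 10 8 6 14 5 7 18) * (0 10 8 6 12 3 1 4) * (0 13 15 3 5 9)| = 10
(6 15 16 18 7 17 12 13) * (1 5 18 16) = [0, 5, 2, 3, 4, 18, 15, 17, 8, 9, 10, 11, 13, 6, 14, 1, 16, 12, 7] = (1 5 18 7 17 12 13 6 15)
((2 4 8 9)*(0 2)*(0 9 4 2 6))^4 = (9)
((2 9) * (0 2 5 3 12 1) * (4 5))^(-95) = (0 2 9 4 5 3 12 1)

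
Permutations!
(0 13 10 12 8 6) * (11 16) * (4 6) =(0 13 10 12 8 4 6)(11 16) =[13, 1, 2, 3, 6, 5, 0, 7, 4, 9, 12, 16, 8, 10, 14, 15, 11]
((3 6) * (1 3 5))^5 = ((1 3 6 5))^5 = (1 3 6 5)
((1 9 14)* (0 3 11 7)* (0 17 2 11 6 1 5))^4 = (17)(0 9 3 14 6 5 1)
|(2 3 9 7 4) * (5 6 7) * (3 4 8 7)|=4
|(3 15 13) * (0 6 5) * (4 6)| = |(0 4 6 5)(3 15 13)| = 12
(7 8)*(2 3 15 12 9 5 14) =(2 3 15 12 9 5 14)(7 8) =[0, 1, 3, 15, 4, 14, 6, 8, 7, 5, 10, 11, 9, 13, 2, 12]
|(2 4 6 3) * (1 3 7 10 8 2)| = |(1 3)(2 4 6 7 10 8)| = 6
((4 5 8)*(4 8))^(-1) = ((8)(4 5))^(-1) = (8)(4 5)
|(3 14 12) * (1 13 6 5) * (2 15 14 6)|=9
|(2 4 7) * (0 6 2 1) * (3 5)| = 6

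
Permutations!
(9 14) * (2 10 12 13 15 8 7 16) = [0, 1, 10, 3, 4, 5, 6, 16, 7, 14, 12, 11, 13, 15, 9, 8, 2] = (2 10 12 13 15 8 7 16)(9 14)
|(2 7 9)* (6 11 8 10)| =|(2 7 9)(6 11 8 10)| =12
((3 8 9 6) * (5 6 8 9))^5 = (9)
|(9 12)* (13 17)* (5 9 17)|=|(5 9 12 17 13)|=5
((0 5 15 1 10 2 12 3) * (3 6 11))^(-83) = (0 6 10 5 11 2 15 3 12 1)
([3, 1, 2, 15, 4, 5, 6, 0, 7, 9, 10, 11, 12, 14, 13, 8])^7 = [15, 1, 2, 8, 4, 5, 6, 3, 0, 9, 10, 11, 12, 14, 13, 7]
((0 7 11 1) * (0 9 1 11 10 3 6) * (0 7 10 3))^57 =(11)(0 10)(1 9)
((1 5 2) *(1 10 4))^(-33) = (1 2 4 5 10)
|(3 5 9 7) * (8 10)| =4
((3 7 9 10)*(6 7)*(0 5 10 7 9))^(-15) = ((0 5 10 3 6 9 7))^(-15) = (0 7 9 6 3 10 5)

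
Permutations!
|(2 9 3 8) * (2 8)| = 3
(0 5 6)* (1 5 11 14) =[11, 5, 2, 3, 4, 6, 0, 7, 8, 9, 10, 14, 12, 13, 1] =(0 11 14 1 5 6)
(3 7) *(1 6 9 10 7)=(1 6 9 10 7 3)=[0, 6, 2, 1, 4, 5, 9, 3, 8, 10, 7]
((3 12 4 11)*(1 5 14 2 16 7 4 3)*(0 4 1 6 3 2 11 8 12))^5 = ((0 4 8 12 2 16 7 1 5 14 11 6 3))^5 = (0 16 11 8 1 3 2 14 4 7 6 12 5)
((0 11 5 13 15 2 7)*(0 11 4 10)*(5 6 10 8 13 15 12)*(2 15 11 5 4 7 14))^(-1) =((15)(0 7 5 11 6 10)(2 14)(4 8 13 12))^(-1) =(15)(0 10 6 11 5 7)(2 14)(4 12 13 8)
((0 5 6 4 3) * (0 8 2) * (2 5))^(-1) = (0 2)(3 4 6 5 8)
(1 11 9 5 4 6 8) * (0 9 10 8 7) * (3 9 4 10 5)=(0 4 6 7)(1 11 5 10 8)(3 9)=[4, 11, 2, 9, 6, 10, 7, 0, 1, 3, 8, 5]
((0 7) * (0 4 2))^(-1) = (0 2 4 7)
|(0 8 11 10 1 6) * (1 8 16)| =|(0 16 1 6)(8 11 10)| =12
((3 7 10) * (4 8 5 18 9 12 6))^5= (3 10 7)(4 12 18 8 6 9 5)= ((3 7 10)(4 8 5 18 9 12 6))^5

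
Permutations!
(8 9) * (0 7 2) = [7, 1, 0, 3, 4, 5, 6, 2, 9, 8] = (0 7 2)(8 9)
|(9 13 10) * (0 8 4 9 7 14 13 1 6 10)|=10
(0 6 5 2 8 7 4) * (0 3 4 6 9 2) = (0 9 2 8 7 6 5)(3 4) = [9, 1, 8, 4, 3, 0, 5, 6, 7, 2]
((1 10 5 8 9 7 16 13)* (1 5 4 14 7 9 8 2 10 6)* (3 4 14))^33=(1 6)(2 13 7 10 5 16 14)(3 4)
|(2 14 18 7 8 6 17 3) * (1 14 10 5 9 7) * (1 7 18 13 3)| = |(1 14 13 3 2 10 5 9 18 7 8 6 17)| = 13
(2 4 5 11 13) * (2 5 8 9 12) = (2 4 8 9 12)(5 11 13) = [0, 1, 4, 3, 8, 11, 6, 7, 9, 12, 10, 13, 2, 5]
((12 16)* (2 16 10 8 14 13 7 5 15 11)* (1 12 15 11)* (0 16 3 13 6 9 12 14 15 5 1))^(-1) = (0 15 8 10 12 9 6 14 1 7 13 3 2 11 5 16)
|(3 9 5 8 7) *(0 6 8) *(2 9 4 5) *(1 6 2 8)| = 8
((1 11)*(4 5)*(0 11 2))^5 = (0 11 1 2)(4 5)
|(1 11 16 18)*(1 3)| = 5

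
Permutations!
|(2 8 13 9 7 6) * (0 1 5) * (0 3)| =12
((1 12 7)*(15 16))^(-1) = ((1 12 7)(15 16))^(-1) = (1 7 12)(15 16)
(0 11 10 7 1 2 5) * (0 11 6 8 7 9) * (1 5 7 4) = (0 6 8 4 1 2 7 5 11 10 9) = [6, 2, 7, 3, 1, 11, 8, 5, 4, 0, 9, 10]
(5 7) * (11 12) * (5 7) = (11 12) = [0, 1, 2, 3, 4, 5, 6, 7, 8, 9, 10, 12, 11]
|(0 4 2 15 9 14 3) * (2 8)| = 8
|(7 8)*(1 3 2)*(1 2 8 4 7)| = |(1 3 8)(4 7)| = 6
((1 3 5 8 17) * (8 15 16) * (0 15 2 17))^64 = (1 17 2 5 3)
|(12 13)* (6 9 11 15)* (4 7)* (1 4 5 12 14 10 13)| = 60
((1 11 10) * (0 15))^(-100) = ((0 15)(1 11 10))^(-100) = (15)(1 10 11)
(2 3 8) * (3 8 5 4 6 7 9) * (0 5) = (0 5 4 6 7 9 3)(2 8) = [5, 1, 8, 0, 6, 4, 7, 9, 2, 3]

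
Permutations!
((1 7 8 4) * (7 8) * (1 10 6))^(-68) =(1 4 6 8 10)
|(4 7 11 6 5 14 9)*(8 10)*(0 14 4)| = 30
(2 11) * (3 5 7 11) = (2 3 5 7 11) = [0, 1, 3, 5, 4, 7, 6, 11, 8, 9, 10, 2]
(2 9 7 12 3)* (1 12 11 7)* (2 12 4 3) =(1 4 3 12 2 9)(7 11) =[0, 4, 9, 12, 3, 5, 6, 11, 8, 1, 10, 7, 2]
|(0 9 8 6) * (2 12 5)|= |(0 9 8 6)(2 12 5)|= 12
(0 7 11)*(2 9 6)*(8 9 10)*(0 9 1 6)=(0 7 11 9)(1 6 2 10 8)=[7, 6, 10, 3, 4, 5, 2, 11, 1, 0, 8, 9]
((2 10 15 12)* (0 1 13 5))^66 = (0 13)(1 5)(2 15)(10 12)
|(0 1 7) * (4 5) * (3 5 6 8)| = |(0 1 7)(3 5 4 6 8)| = 15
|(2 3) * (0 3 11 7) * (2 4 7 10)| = |(0 3 4 7)(2 11 10)| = 12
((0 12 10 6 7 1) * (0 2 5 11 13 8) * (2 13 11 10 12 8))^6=(1 7 6 10 5 2 13)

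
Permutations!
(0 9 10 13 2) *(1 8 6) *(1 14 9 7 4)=(0 7 4 1 8 6 14 9 10 13 2)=[7, 8, 0, 3, 1, 5, 14, 4, 6, 10, 13, 11, 12, 2, 9]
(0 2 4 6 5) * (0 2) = (2 4 6 5) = [0, 1, 4, 3, 6, 2, 5]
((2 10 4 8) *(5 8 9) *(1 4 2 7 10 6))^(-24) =((1 4 9 5 8 7 10 2 6))^(-24) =(1 5 10)(2 4 8)(6 9 7)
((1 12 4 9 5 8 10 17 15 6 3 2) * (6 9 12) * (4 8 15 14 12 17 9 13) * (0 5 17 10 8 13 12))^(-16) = ((0 5 15 12 13 4 10 9 17 14)(1 6 3 2))^(-16) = (0 13 17 15 10)(4 14 12 9 5)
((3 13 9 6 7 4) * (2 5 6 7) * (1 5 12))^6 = (1 5 6 2 12)(3 13 9 7 4)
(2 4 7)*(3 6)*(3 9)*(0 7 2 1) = (0 7 1)(2 4)(3 6 9) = [7, 0, 4, 6, 2, 5, 9, 1, 8, 3]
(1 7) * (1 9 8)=(1 7 9 8)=[0, 7, 2, 3, 4, 5, 6, 9, 1, 8]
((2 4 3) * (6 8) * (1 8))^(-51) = (8)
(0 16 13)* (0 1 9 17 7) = [16, 9, 2, 3, 4, 5, 6, 0, 8, 17, 10, 11, 12, 1, 14, 15, 13, 7] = (0 16 13 1 9 17 7)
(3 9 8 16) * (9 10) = (3 10 9 8 16) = [0, 1, 2, 10, 4, 5, 6, 7, 16, 8, 9, 11, 12, 13, 14, 15, 3]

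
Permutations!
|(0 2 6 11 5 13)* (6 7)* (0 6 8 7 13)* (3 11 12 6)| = 6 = |(0 2 13 3 11 5)(6 12)(7 8)|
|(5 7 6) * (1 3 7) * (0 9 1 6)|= 10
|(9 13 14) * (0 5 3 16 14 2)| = 8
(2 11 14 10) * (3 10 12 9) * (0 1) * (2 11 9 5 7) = (0 1)(2 9 3 10 11 14 12 5 7) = [1, 0, 9, 10, 4, 7, 6, 2, 8, 3, 11, 14, 5, 13, 12]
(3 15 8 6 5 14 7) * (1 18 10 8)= (1 18 10 8 6 5 14 7 3 15)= [0, 18, 2, 15, 4, 14, 5, 3, 6, 9, 8, 11, 12, 13, 7, 1, 16, 17, 10]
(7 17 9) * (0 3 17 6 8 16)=(0 3 17 9 7 6 8 16)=[3, 1, 2, 17, 4, 5, 8, 6, 16, 7, 10, 11, 12, 13, 14, 15, 0, 9]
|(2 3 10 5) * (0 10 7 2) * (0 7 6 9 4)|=9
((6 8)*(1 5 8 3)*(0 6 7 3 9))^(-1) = (0 9 6)(1 3 7 8 5)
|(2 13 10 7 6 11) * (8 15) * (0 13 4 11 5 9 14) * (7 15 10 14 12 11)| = |(0 13 14)(2 4 7 6 5 9 12 11)(8 10 15)| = 24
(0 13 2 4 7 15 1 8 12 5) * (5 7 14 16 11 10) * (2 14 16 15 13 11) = (0 11 10 5)(1 8 12 7 13 14 15)(2 4 16) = [11, 8, 4, 3, 16, 0, 6, 13, 12, 9, 5, 10, 7, 14, 15, 1, 2]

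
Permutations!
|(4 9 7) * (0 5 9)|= 5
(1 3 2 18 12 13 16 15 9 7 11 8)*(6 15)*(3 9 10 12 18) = (18)(1 9 7 11 8)(2 3)(6 15 10 12 13 16) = [0, 9, 3, 2, 4, 5, 15, 11, 1, 7, 12, 8, 13, 16, 14, 10, 6, 17, 18]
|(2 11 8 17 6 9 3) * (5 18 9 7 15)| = |(2 11 8 17 6 7 15 5 18 9 3)| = 11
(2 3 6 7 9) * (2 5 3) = (3 6 7 9 5) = [0, 1, 2, 6, 4, 3, 7, 9, 8, 5]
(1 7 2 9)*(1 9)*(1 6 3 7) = (9)(2 6 3 7) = [0, 1, 6, 7, 4, 5, 3, 2, 8, 9]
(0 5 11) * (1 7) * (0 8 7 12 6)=(0 5 11 8 7 1 12 6)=[5, 12, 2, 3, 4, 11, 0, 1, 7, 9, 10, 8, 6]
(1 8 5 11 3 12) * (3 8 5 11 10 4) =(1 5 10 4 3 12)(8 11) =[0, 5, 2, 12, 3, 10, 6, 7, 11, 9, 4, 8, 1]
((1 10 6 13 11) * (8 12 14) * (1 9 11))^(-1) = (1 13 6 10)(8 14 12)(9 11)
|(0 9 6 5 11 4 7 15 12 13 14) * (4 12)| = |(0 9 6 5 11 12 13 14)(4 7 15)| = 24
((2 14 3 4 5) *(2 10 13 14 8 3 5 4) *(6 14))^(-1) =((2 8 3)(5 10 13 6 14))^(-1) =(2 3 8)(5 14 6 13 10)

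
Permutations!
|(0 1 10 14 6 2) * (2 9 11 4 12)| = |(0 1 10 14 6 9 11 4 12 2)| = 10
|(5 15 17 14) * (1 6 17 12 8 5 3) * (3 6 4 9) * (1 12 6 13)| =12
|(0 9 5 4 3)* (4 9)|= 6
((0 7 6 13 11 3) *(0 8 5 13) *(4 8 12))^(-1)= ((0 7 6)(3 12 4 8 5 13 11))^(-1)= (0 6 7)(3 11 13 5 8 4 12)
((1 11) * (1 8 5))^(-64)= (11)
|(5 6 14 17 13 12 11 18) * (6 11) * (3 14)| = 6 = |(3 14 17 13 12 6)(5 11 18)|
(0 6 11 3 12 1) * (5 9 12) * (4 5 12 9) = (0 6 11 3 12 1)(4 5) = [6, 0, 2, 12, 5, 4, 11, 7, 8, 9, 10, 3, 1]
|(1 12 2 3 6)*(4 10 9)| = 15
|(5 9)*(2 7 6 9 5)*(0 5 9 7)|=4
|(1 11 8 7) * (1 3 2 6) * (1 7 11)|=|(2 6 7 3)(8 11)|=4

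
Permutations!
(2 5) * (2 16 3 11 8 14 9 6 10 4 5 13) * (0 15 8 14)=(0 15 8)(2 13)(3 11 14 9 6 10 4 5 16)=[15, 1, 13, 11, 5, 16, 10, 7, 0, 6, 4, 14, 12, 2, 9, 8, 3]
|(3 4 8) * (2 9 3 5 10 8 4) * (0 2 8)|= 7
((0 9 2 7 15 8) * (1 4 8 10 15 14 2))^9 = ((0 9 1 4 8)(2 7 14)(10 15))^9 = (0 8 4 1 9)(10 15)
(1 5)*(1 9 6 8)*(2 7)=(1 5 9 6 8)(2 7)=[0, 5, 7, 3, 4, 9, 8, 2, 1, 6]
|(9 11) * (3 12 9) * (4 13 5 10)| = |(3 12 9 11)(4 13 5 10)| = 4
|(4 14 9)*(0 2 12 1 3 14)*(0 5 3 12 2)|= |(1 12)(3 14 9 4 5)|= 10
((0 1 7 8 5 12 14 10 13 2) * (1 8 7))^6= (0 13 14 5)(2 10 12 8)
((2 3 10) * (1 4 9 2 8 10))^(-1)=(1 3 2 9 4)(8 10)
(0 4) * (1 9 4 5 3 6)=(0 5 3 6 1 9 4)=[5, 9, 2, 6, 0, 3, 1, 7, 8, 4]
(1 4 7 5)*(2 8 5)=[0, 4, 8, 3, 7, 1, 6, 2, 5]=(1 4 7 2 8 5)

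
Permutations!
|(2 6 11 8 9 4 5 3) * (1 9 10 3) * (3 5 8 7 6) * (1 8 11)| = 6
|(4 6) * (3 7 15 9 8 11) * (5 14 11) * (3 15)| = 6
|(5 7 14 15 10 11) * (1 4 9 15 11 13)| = |(1 4 9 15 10 13)(5 7 14 11)| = 12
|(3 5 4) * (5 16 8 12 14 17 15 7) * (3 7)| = |(3 16 8 12 14 17 15)(4 7 5)| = 21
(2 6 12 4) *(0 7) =(0 7)(2 6 12 4) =[7, 1, 6, 3, 2, 5, 12, 0, 8, 9, 10, 11, 4]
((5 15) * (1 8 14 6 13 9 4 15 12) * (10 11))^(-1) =(1 12 5 15 4 9 13 6 14 8)(10 11)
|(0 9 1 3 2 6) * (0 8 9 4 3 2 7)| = 20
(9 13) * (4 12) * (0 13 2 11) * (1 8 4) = (0 13 9 2 11)(1 8 4 12) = [13, 8, 11, 3, 12, 5, 6, 7, 4, 2, 10, 0, 1, 9]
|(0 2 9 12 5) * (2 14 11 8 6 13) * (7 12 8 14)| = |(0 7 12 5)(2 9 8 6 13)(11 14)| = 20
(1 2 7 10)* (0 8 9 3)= (0 8 9 3)(1 2 7 10)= [8, 2, 7, 0, 4, 5, 6, 10, 9, 3, 1]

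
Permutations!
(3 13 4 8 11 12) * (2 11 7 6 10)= (2 11 12 3 13 4 8 7 6 10)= [0, 1, 11, 13, 8, 5, 10, 6, 7, 9, 2, 12, 3, 4]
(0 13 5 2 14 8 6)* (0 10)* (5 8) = (0 13 8 6 10)(2 14 5) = [13, 1, 14, 3, 4, 2, 10, 7, 6, 9, 0, 11, 12, 8, 5]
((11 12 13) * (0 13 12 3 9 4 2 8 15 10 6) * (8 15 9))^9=((0 13 11 3 8 9 4 2 15 10 6))^9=(0 10 2 9 3 13 6 15 4 8 11)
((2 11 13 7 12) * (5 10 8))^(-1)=(2 12 7 13 11)(5 8 10)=((2 11 13 7 12)(5 10 8))^(-1)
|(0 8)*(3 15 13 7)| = 4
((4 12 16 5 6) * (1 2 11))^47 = ((1 2 11)(4 12 16 5 6))^47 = (1 11 2)(4 16 6 12 5)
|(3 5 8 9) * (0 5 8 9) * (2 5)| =6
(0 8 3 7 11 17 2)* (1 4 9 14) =(0 8 3 7 11 17 2)(1 4 9 14) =[8, 4, 0, 7, 9, 5, 6, 11, 3, 14, 10, 17, 12, 13, 1, 15, 16, 2]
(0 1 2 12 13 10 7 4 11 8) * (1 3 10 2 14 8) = (0 3 10 7 4 11 1 14 8)(2 12 13) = [3, 14, 12, 10, 11, 5, 6, 4, 0, 9, 7, 1, 13, 2, 8]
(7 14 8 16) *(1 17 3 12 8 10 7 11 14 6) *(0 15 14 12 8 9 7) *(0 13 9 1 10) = (0 15 14)(1 17 3 8 16 11 12)(6 10 13 9 7) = [15, 17, 2, 8, 4, 5, 10, 6, 16, 7, 13, 12, 1, 9, 0, 14, 11, 3]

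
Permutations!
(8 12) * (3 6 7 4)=(3 6 7 4)(8 12)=[0, 1, 2, 6, 3, 5, 7, 4, 12, 9, 10, 11, 8]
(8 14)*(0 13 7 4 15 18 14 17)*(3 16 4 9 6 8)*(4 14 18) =[13, 1, 2, 16, 15, 5, 8, 9, 17, 6, 10, 11, 12, 7, 3, 4, 14, 0, 18] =(18)(0 13 7 9 6 8 17)(3 16 14)(4 15)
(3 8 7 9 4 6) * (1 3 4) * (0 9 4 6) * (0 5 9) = (1 3 8 7 4 5 9) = [0, 3, 2, 8, 5, 9, 6, 4, 7, 1]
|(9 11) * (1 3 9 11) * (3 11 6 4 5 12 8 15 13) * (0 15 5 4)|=24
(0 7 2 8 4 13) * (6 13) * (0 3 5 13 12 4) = (0 7 2 8)(3 5 13)(4 6 12) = [7, 1, 8, 5, 6, 13, 12, 2, 0, 9, 10, 11, 4, 3]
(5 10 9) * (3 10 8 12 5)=(3 10 9)(5 8 12)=[0, 1, 2, 10, 4, 8, 6, 7, 12, 3, 9, 11, 5]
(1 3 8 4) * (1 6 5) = (1 3 8 4 6 5) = [0, 3, 2, 8, 6, 1, 5, 7, 4]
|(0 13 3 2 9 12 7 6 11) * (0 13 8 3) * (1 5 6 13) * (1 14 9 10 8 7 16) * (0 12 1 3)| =18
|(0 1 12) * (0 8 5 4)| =6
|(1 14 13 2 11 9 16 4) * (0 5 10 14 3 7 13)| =|(0 5 10 14)(1 3 7 13 2 11 9 16 4)| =36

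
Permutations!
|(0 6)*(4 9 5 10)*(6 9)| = 6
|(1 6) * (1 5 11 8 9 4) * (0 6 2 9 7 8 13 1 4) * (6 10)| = 18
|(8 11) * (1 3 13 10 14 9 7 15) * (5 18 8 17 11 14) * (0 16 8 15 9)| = 28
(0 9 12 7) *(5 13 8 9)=(0 5 13 8 9 12 7)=[5, 1, 2, 3, 4, 13, 6, 0, 9, 12, 10, 11, 7, 8]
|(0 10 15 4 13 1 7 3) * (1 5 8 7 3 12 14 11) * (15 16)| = 14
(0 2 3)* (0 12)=[2, 1, 3, 12, 4, 5, 6, 7, 8, 9, 10, 11, 0]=(0 2 3 12)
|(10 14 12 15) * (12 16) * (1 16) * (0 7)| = 6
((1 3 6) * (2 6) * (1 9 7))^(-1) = (1 7 9 6 2 3)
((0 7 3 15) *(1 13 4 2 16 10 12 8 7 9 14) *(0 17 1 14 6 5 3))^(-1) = (0 7 8 12 10 16 2 4 13 1 17 15 3 5 6 9)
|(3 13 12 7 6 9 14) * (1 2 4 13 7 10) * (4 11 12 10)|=35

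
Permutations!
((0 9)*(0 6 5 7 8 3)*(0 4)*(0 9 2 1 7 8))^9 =((0 2 1 7)(3 4 9 6 5 8))^9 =(0 2 1 7)(3 6)(4 5)(8 9)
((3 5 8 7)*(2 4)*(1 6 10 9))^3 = ((1 6 10 9)(2 4)(3 5 8 7))^3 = (1 9 10 6)(2 4)(3 7 8 5)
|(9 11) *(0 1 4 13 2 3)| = |(0 1 4 13 2 3)(9 11)| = 6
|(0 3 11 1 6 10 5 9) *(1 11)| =|(11)(0 3 1 6 10 5 9)| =7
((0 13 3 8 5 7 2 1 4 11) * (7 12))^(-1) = (0 11 4 1 2 7 12 5 8 3 13)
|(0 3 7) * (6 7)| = 4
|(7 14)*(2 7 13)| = 4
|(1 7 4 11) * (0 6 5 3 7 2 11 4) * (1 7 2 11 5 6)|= |(0 1 11 7)(2 5 3)|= 12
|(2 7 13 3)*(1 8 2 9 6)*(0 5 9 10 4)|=12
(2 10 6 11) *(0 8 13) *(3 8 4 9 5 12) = (0 4 9 5 12 3 8 13)(2 10 6 11) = [4, 1, 10, 8, 9, 12, 11, 7, 13, 5, 6, 2, 3, 0]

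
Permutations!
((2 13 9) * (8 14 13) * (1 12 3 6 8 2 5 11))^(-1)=(1 11 5 9 13 14 8 6 3 12)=((1 12 3 6 8 14 13 9 5 11))^(-1)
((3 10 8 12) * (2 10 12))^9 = ((2 10 8)(3 12))^9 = (3 12)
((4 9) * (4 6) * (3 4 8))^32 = ((3 4 9 6 8))^32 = (3 9 8 4 6)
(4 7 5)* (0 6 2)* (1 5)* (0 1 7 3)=(7)(0 6 2 1 5 4 3)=[6, 5, 1, 0, 3, 4, 2, 7]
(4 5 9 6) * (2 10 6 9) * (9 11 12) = (2 10 6 4 5)(9 11 12) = [0, 1, 10, 3, 5, 2, 4, 7, 8, 11, 6, 12, 9]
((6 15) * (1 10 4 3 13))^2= (15)(1 4 13 10 3)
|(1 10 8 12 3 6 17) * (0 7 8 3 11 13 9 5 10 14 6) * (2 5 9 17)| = |(0 7 8 12 11 13 17 1 14 6 2 5 10 3)| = 14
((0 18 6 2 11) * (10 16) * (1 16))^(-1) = ((0 18 6 2 11)(1 16 10))^(-1) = (0 11 2 6 18)(1 10 16)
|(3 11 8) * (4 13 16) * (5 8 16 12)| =8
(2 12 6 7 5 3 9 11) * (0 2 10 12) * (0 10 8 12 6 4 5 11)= [2, 1, 10, 9, 5, 3, 7, 11, 12, 0, 6, 8, 4]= (0 2 10 6 7 11 8 12 4 5 3 9)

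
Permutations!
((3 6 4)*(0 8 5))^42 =((0 8 5)(3 6 4))^42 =(8)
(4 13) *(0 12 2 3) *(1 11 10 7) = (0 12 2 3)(1 11 10 7)(4 13) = [12, 11, 3, 0, 13, 5, 6, 1, 8, 9, 7, 10, 2, 4]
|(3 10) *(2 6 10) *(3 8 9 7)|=7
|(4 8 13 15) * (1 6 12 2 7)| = |(1 6 12 2 7)(4 8 13 15)| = 20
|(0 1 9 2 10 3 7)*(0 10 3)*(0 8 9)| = 6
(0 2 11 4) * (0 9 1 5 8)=(0 2 11 4 9 1 5 8)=[2, 5, 11, 3, 9, 8, 6, 7, 0, 1, 10, 4]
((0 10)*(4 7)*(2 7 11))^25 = ((0 10)(2 7 4 11))^25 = (0 10)(2 7 4 11)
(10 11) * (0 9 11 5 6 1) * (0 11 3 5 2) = [9, 11, 0, 5, 4, 6, 1, 7, 8, 3, 2, 10] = (0 9 3 5 6 1 11 10 2)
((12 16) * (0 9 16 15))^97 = ((0 9 16 12 15))^97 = (0 16 15 9 12)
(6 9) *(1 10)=[0, 10, 2, 3, 4, 5, 9, 7, 8, 6, 1]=(1 10)(6 9)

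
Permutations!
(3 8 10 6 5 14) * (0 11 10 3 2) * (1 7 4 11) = (0 1 7 4 11 10 6 5 14 2)(3 8) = [1, 7, 0, 8, 11, 14, 5, 4, 3, 9, 6, 10, 12, 13, 2]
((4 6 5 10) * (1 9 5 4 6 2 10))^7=((1 9 5)(2 10 6 4))^7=(1 9 5)(2 4 6 10)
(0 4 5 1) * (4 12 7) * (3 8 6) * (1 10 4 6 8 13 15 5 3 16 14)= (0 12 7 6 16 14 1)(3 13 15 5 10 4)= [12, 0, 2, 13, 3, 10, 16, 6, 8, 9, 4, 11, 7, 15, 1, 5, 14]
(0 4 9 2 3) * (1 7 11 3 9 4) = [1, 7, 9, 0, 4, 5, 6, 11, 8, 2, 10, 3] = (0 1 7 11 3)(2 9)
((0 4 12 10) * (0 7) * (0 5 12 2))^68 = (12)(0 2 4)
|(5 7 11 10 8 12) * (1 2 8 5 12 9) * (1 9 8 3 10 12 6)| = |(1 2 3 10 5 7 11 12 6)| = 9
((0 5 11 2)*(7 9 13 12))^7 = (0 2 11 5)(7 12 13 9) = ((0 5 11 2)(7 9 13 12))^7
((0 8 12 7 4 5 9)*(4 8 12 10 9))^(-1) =(0 9 10 8 7 12)(4 5)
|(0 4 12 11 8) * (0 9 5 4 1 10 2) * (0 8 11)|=|(0 1 10 2 8 9 5 4 12)|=9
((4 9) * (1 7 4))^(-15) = (1 7 4 9)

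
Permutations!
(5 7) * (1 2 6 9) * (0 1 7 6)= (0 1 2)(5 6 9 7)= [1, 2, 0, 3, 4, 6, 9, 5, 8, 7]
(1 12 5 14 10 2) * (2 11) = (1 12 5 14 10 11 2) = [0, 12, 1, 3, 4, 14, 6, 7, 8, 9, 11, 2, 5, 13, 10]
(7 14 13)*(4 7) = (4 7 14 13) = [0, 1, 2, 3, 7, 5, 6, 14, 8, 9, 10, 11, 12, 4, 13]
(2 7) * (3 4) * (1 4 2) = (1 4 3 2 7) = [0, 4, 7, 2, 3, 5, 6, 1]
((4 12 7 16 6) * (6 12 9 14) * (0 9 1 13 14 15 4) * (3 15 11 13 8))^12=((0 9 11 13 14 6)(1 8 3 15 4)(7 16 12))^12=(16)(1 3 4 8 15)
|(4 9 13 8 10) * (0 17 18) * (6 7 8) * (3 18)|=28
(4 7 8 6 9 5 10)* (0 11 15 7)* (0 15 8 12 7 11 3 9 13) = (0 3 9 5 10 4 15 11 8 6 13)(7 12) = [3, 1, 2, 9, 15, 10, 13, 12, 6, 5, 4, 8, 7, 0, 14, 11]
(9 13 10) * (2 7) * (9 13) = (2 7)(10 13) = [0, 1, 7, 3, 4, 5, 6, 2, 8, 9, 13, 11, 12, 10]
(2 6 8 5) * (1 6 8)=[0, 6, 8, 3, 4, 2, 1, 7, 5]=(1 6)(2 8 5)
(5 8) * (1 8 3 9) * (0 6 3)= (0 6 3 9 1 8 5)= [6, 8, 2, 9, 4, 0, 3, 7, 5, 1]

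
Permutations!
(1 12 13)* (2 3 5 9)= (1 12 13)(2 3 5 9)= [0, 12, 3, 5, 4, 9, 6, 7, 8, 2, 10, 11, 13, 1]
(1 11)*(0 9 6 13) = (0 9 6 13)(1 11) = [9, 11, 2, 3, 4, 5, 13, 7, 8, 6, 10, 1, 12, 0]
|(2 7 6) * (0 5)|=|(0 5)(2 7 6)|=6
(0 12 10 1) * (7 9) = (0 12 10 1)(7 9) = [12, 0, 2, 3, 4, 5, 6, 9, 8, 7, 1, 11, 10]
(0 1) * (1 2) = [2, 0, 1] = (0 2 1)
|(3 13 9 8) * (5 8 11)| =|(3 13 9 11 5 8)| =6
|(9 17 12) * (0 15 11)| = 3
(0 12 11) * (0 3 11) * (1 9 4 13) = (0 12)(1 9 4 13)(3 11) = [12, 9, 2, 11, 13, 5, 6, 7, 8, 4, 10, 3, 0, 1]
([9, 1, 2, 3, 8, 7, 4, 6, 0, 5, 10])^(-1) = (10)(0 8 4 6 7 5 9)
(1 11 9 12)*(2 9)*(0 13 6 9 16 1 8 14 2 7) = (0 13 6 9 12 8 14 2 16 1 11 7) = [13, 11, 16, 3, 4, 5, 9, 0, 14, 12, 10, 7, 8, 6, 2, 15, 1]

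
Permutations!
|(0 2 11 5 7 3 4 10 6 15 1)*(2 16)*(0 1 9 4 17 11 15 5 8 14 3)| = |(0 16 2 15 9 4 10 6 5 7)(3 17 11 8 14)| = 10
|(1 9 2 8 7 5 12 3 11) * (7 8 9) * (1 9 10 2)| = 14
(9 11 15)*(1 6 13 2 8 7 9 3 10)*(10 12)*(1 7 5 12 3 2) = (1 6 13)(2 8 5 12 10 7 9 11 15) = [0, 6, 8, 3, 4, 12, 13, 9, 5, 11, 7, 15, 10, 1, 14, 2]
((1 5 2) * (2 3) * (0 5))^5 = ((0 5 3 2 1))^5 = (5)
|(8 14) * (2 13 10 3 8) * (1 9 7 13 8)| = |(1 9 7 13 10 3)(2 8 14)| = 6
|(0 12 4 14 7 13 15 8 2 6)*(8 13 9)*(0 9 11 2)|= 10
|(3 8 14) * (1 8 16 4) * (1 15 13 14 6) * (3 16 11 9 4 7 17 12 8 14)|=24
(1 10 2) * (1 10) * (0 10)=(0 10 2)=[10, 1, 0, 3, 4, 5, 6, 7, 8, 9, 2]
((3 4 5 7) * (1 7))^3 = (1 4 7 5 3)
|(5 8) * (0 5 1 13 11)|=6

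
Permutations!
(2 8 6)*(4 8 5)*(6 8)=[0, 1, 5, 3, 6, 4, 2, 7, 8]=(8)(2 5 4 6)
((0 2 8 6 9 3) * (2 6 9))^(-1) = ((0 6 2 8 9 3))^(-1) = (0 3 9 8 2 6)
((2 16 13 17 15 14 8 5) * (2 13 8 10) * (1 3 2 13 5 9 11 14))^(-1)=((1 3 2 16 8 9 11 14 10 13 17 15))^(-1)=(1 15 17 13 10 14 11 9 8 16 2 3)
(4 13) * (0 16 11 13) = (0 16 11 13 4) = [16, 1, 2, 3, 0, 5, 6, 7, 8, 9, 10, 13, 12, 4, 14, 15, 11]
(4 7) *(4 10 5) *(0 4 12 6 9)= [4, 1, 2, 3, 7, 12, 9, 10, 8, 0, 5, 11, 6]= (0 4 7 10 5 12 6 9)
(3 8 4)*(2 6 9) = (2 6 9)(3 8 4) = [0, 1, 6, 8, 3, 5, 9, 7, 4, 2]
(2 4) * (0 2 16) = (0 2 4 16) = [2, 1, 4, 3, 16, 5, 6, 7, 8, 9, 10, 11, 12, 13, 14, 15, 0]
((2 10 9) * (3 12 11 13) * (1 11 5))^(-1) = ((1 11 13 3 12 5)(2 10 9))^(-1) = (1 5 12 3 13 11)(2 9 10)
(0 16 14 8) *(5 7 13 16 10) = (0 10 5 7 13 16 14 8) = [10, 1, 2, 3, 4, 7, 6, 13, 0, 9, 5, 11, 12, 16, 8, 15, 14]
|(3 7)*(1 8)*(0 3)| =|(0 3 7)(1 8)| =6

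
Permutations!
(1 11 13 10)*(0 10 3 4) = (0 10 1 11 13 3 4) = [10, 11, 2, 4, 0, 5, 6, 7, 8, 9, 1, 13, 12, 3]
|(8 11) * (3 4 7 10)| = 4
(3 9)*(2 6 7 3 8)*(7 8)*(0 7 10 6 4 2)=(0 7 3 9 10 6 8)(2 4)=[7, 1, 4, 9, 2, 5, 8, 3, 0, 10, 6]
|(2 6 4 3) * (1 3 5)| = |(1 3 2 6 4 5)| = 6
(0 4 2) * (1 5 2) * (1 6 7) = (0 4 6 7 1 5 2) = [4, 5, 0, 3, 6, 2, 7, 1]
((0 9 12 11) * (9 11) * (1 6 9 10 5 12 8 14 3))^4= (1 14 9)(3 8 6)(5 12 10)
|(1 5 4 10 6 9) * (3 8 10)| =|(1 5 4 3 8 10 6 9)| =8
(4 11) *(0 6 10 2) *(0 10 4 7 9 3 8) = (0 6 4 11 7 9 3 8)(2 10) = [6, 1, 10, 8, 11, 5, 4, 9, 0, 3, 2, 7]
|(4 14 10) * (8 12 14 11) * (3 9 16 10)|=9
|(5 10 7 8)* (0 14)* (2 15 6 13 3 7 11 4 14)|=13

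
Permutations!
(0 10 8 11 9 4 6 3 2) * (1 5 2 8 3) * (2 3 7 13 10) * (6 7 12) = (0 2)(1 5 3 8 11 9 4 7 13 10 12 6) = [2, 5, 0, 8, 7, 3, 1, 13, 11, 4, 12, 9, 6, 10]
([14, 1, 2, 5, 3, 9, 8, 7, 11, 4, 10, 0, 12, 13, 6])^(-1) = [11, 1, 2, 4, 9, 3, 14, 7, 6, 5, 10, 8, 12, 13, 0]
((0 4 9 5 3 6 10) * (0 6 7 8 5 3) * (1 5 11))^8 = ((0 4 9 3 7 8 11 1 5)(6 10))^8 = (0 5 1 11 8 7 3 9 4)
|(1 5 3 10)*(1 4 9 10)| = |(1 5 3)(4 9 10)| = 3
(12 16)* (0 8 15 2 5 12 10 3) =[8, 1, 5, 0, 4, 12, 6, 7, 15, 9, 3, 11, 16, 13, 14, 2, 10] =(0 8 15 2 5 12 16 10 3)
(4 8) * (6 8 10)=(4 10 6 8)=[0, 1, 2, 3, 10, 5, 8, 7, 4, 9, 6]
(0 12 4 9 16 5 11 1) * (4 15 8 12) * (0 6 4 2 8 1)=(0 2 8 12 15 1 6 4 9 16 5 11)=[2, 6, 8, 3, 9, 11, 4, 7, 12, 16, 10, 0, 15, 13, 14, 1, 5]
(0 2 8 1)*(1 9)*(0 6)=(0 2 8 9 1 6)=[2, 6, 8, 3, 4, 5, 0, 7, 9, 1]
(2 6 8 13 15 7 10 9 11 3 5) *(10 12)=(2 6 8 13 15 7 12 10 9 11 3 5)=[0, 1, 6, 5, 4, 2, 8, 12, 13, 11, 9, 3, 10, 15, 14, 7]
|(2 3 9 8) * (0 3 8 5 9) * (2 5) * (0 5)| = |(0 3 5 9 2 8)| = 6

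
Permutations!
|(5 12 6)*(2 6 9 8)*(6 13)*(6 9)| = |(2 13 9 8)(5 12 6)| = 12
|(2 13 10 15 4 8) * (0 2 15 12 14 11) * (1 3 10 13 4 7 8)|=9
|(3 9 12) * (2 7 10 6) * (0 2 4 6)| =|(0 2 7 10)(3 9 12)(4 6)| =12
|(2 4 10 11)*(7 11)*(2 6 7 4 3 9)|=|(2 3 9)(4 10)(6 7 11)|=6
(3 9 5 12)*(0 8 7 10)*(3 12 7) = (12)(0 8 3 9 5 7 10) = [8, 1, 2, 9, 4, 7, 6, 10, 3, 5, 0, 11, 12]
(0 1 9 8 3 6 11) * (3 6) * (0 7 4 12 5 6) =(0 1 9 8)(4 12 5 6 11 7) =[1, 9, 2, 3, 12, 6, 11, 4, 0, 8, 10, 7, 5]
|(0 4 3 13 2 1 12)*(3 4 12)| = 4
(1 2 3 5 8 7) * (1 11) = [0, 2, 3, 5, 4, 8, 6, 11, 7, 9, 10, 1] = (1 2 3 5 8 7 11)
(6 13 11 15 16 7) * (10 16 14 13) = (6 10 16 7)(11 15 14 13) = [0, 1, 2, 3, 4, 5, 10, 6, 8, 9, 16, 15, 12, 11, 13, 14, 7]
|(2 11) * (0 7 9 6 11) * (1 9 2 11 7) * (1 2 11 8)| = |(0 2)(1 9 6 7 11 8)| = 6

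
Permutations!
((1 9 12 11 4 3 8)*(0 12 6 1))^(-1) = (0 8 3 4 11 12)(1 6 9)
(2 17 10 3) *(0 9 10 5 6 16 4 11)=[9, 1, 17, 2, 11, 6, 16, 7, 8, 10, 3, 0, 12, 13, 14, 15, 4, 5]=(0 9 10 3 2 17 5 6 16 4 11)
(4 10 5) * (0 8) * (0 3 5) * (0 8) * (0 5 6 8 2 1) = [5, 0, 1, 6, 10, 4, 8, 7, 3, 9, 2] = (0 5 4 10 2 1)(3 6 8)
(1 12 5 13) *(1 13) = (13)(1 12 5) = [0, 12, 2, 3, 4, 1, 6, 7, 8, 9, 10, 11, 5, 13]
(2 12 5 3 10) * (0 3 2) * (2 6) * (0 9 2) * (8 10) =(0 3 8 10 9 2 12 5 6) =[3, 1, 12, 8, 4, 6, 0, 7, 10, 2, 9, 11, 5]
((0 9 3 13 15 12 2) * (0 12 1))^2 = (0 3 15)(1 9 13)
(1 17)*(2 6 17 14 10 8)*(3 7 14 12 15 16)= [0, 12, 6, 7, 4, 5, 17, 14, 2, 9, 8, 11, 15, 13, 10, 16, 3, 1]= (1 12 15 16 3 7 14 10 8 2 6 17)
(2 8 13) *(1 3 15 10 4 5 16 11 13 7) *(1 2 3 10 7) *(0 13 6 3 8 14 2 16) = (0 13 8 1 10 4 5)(2 14)(3 15 7 16 11 6) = [13, 10, 14, 15, 5, 0, 3, 16, 1, 9, 4, 6, 12, 8, 2, 7, 11]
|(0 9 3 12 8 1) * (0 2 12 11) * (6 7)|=4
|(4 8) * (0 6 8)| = |(0 6 8 4)| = 4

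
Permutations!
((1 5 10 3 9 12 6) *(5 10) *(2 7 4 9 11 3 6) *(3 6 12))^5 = ((1 10 12 2 7 4 9 3 11 6))^5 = (1 4)(2 11)(3 12)(6 7)(9 10)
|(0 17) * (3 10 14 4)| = 4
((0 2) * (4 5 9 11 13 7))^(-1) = ((0 2)(4 5 9 11 13 7))^(-1) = (0 2)(4 7 13 11 9 5)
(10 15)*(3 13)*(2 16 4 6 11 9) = (2 16 4 6 11 9)(3 13)(10 15) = [0, 1, 16, 13, 6, 5, 11, 7, 8, 2, 15, 9, 12, 3, 14, 10, 4]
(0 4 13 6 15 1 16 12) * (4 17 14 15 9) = (0 17 14 15 1 16 12)(4 13 6 9) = [17, 16, 2, 3, 13, 5, 9, 7, 8, 4, 10, 11, 0, 6, 15, 1, 12, 14]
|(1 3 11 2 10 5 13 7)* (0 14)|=|(0 14)(1 3 11 2 10 5 13 7)|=8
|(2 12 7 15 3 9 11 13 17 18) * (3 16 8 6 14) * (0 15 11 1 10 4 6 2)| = 77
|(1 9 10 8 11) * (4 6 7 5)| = 20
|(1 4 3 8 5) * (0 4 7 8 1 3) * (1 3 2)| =|(0 4)(1 7 8 5 2)| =10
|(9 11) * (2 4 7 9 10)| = |(2 4 7 9 11 10)| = 6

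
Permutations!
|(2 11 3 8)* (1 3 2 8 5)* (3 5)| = 2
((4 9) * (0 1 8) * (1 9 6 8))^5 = ((0 9 4 6 8))^5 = (9)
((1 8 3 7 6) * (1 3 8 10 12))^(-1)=((1 10 12)(3 7 6))^(-1)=(1 12 10)(3 6 7)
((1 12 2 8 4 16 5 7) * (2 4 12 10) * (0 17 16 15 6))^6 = (0 10 6 1 15 7 4 5 12 16 8 17 2) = ((0 17 16 5 7 1 10 2 8 12 4 15 6))^6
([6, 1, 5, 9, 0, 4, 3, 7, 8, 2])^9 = [3, 1, 4, 2, 6, 0, 9, 7, 8, 5]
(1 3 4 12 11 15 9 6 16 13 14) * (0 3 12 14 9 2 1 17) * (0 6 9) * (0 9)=[3, 12, 1, 4, 14, 5, 16, 7, 8, 0, 10, 15, 11, 9, 17, 2, 13, 6]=(0 3 4 14 17 6 16 13 9)(1 12 11 15 2)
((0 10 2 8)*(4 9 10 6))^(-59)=((0 6 4 9 10 2 8))^(-59)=(0 10 6 2 4 8 9)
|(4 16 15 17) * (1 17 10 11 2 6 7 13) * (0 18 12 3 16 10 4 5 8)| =17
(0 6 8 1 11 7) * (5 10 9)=(0 6 8 1 11 7)(5 10 9)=[6, 11, 2, 3, 4, 10, 8, 0, 1, 5, 9, 7]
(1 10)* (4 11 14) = [0, 10, 2, 3, 11, 5, 6, 7, 8, 9, 1, 14, 12, 13, 4] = (1 10)(4 11 14)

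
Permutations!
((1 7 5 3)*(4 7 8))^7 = ((1 8 4 7 5 3))^7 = (1 8 4 7 5 3)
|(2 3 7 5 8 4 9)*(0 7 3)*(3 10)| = 14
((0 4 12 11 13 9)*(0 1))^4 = (0 13 4 9 12 1 11)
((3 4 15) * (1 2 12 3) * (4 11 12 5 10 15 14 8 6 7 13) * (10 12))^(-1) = (1 15 10 11 3 12 5 2)(4 13 7 6 8 14)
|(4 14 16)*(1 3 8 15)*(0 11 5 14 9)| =28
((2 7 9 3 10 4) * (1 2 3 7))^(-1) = (1 2)(3 4 10)(7 9)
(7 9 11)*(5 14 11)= [0, 1, 2, 3, 4, 14, 6, 9, 8, 5, 10, 7, 12, 13, 11]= (5 14 11 7 9)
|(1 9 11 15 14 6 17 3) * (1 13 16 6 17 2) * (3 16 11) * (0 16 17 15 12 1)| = |(17)(0 16 6 2)(1 9 3 13 11 12)(14 15)| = 12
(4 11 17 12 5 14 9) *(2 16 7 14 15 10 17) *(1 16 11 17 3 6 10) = [0, 16, 11, 6, 17, 15, 10, 14, 8, 4, 3, 2, 5, 13, 9, 1, 7, 12] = (1 16 7 14 9 4 17 12 5 15)(2 11)(3 6 10)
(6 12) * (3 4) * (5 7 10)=(3 4)(5 7 10)(6 12)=[0, 1, 2, 4, 3, 7, 12, 10, 8, 9, 5, 11, 6]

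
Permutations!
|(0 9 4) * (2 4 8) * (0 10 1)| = 7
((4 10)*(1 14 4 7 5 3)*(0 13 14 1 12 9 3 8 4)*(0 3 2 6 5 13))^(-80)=((2 6 5 8 4 10 7 13 14 3 12 9))^(-80)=(2 4 14)(3 6 10)(5 7 12)(8 13 9)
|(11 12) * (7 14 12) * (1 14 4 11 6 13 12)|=|(1 14)(4 11 7)(6 13 12)|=6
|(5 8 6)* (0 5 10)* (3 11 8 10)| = 12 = |(0 5 10)(3 11 8 6)|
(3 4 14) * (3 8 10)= (3 4 14 8 10)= [0, 1, 2, 4, 14, 5, 6, 7, 10, 9, 3, 11, 12, 13, 8]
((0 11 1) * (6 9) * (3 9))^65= (0 1 11)(3 6 9)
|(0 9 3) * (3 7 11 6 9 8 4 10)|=20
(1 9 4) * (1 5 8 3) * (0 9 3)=(0 9 4 5 8)(1 3)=[9, 3, 2, 1, 5, 8, 6, 7, 0, 4]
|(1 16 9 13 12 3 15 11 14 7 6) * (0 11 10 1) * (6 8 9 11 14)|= |(0 14 7 8 9 13 12 3 15 10 1 16 11 6)|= 14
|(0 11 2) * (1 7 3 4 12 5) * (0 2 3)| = 8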